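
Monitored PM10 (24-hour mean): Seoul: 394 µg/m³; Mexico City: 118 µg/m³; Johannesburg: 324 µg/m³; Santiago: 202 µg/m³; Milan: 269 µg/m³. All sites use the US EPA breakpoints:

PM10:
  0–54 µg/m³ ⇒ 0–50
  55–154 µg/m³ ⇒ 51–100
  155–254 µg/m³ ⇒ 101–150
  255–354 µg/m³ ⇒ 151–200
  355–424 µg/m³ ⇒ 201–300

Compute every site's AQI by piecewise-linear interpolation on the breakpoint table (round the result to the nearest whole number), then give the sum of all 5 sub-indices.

806

Seoul: 394 lies in 355–424, so I_lo=201, I_hi=300, C_lo=355, C_hi=424.
(300−201)/(424−355) × (394−355) + 201 = 99/69 × 39 + 201 ≈ 256.96 → 257.
Mexico City: 118 lies in 55–154, so I_lo=51, I_hi=100, C_lo=55, C_hi=154.
(100−51)/(154−55) × (118−55) + 51 = 49/99 × 63 + 51 ≈ 82.18 → 82.
Johannesburg 324: bracket 255–354 → index 151–200; slope 49/99, offset 69.
AQI = 151 + 49/99·69 ≈ 185.15 ⇒ 185.
Santiago 202: bracket 155–254 → index 101–150; slope 49/99, offset 47.
AQI = 101 + 49/99·47 ≈ 124.26 ⇒ 124.
Milan 269: bracket 255–354 → index 151–200; slope 49/99, offset 14.
AQI = 151 + 49/99·14 ≈ 157.93 ⇒ 158.
AQIs: Seoul=257, Mexico City=82, Johannesburg=185, Santiago=124, Milan=158. Sum = 257 + 82 + 185 + 124 + 158 = 806.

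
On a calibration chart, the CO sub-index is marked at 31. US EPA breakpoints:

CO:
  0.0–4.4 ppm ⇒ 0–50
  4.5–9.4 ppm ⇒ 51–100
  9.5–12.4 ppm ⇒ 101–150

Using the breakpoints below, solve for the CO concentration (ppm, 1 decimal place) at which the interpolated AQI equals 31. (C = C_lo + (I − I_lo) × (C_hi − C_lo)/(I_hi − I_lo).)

2.7

AQI 31 lies in the 0–50 band, which corresponds to 0.0–4.4 ppm.
C = 0.0 + (31−0)×(4.4−0.0)/(50−0) = 0.0 + 31×4.4/50 ≈ 2.728 ppm → 2.7 ppm to 1 dp.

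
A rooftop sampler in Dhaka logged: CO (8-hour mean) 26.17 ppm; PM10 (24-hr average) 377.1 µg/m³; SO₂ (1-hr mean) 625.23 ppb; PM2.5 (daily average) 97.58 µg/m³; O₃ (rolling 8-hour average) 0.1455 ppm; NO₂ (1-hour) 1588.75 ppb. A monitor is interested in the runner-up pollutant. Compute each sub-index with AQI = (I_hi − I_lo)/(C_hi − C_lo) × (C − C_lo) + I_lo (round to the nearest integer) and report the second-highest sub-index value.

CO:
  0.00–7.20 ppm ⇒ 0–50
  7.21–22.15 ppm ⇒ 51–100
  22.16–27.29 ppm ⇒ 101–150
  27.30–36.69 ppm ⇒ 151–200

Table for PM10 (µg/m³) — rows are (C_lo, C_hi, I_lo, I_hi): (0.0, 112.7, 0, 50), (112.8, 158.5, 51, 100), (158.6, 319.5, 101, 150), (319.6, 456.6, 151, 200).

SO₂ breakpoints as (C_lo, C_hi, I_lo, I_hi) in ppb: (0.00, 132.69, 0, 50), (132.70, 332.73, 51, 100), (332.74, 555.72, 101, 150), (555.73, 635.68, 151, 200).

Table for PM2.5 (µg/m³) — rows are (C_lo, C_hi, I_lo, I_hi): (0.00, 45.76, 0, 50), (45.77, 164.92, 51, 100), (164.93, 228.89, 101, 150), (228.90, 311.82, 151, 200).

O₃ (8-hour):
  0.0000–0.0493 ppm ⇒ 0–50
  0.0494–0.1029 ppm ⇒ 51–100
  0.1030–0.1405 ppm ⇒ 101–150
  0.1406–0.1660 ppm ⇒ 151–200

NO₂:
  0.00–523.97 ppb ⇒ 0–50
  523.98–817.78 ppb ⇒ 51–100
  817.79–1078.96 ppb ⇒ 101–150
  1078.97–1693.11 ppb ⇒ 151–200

192

CO: 26.17 lies in 22.16–27.29, so I_lo=101, I_hi=150, C_lo=22.16, C_hi=27.29.
(150−101)/(27.29−22.16) × (26.17−22.16) + 101 = 49/5.13 × 4.01 + 101 ≈ 139.30 → 139.
PM10: 377.1 lies in 319.6–456.6, so I_lo=151, I_hi=200, C_lo=319.6, C_hi=456.6.
(200−151)/(456.6−319.6) × (377.1−319.6) + 151 = 49/137.0 × 57.5 + 151 ≈ 171.57 → 172.
SO₂: 625.23 ∈ [555.73, 635.68] ↔ index [151, 200].
151 + (625.23−555.73)·(200−151)/(635.68−555.73) = 151 + 69.50·49/79.95 ≈ 193.60, so AQI = 194.
PM2.5: 97.58 ∈ [45.77, 164.92] ↔ index [51, 100].
51 + (97.58−45.77)·(100−51)/(164.92−45.77) = 51 + 51.81·49/119.15 ≈ 72.31, so AQI = 72.
O₃: 0.1455 ∈ [0.1406, 0.1660] ↔ index [151, 200].
151 + (0.1455−0.1406)·(200−151)/(0.1660−0.1406) = 151 + 0.0049·49/0.0254 ≈ 160.45, so AQI = 160.
NO₂: 1588.75 lies in 1078.97–1693.11, so I_lo=151, I_hi=200, C_lo=1078.97, C_hi=1693.11.
(200−151)/(1693.11−1078.97) × (1588.75−1078.97) + 151 = 49/614.14 × 509.78 + 151 ≈ 191.67 → 192.
Sub-indices: CO→139, PM10→172, SO₂→194, PM2.5→72, O₃→160, NO₂→192. Ranked high→low: 194, 192, 172, 160, 139, 72. Second-highest sub-index = 192.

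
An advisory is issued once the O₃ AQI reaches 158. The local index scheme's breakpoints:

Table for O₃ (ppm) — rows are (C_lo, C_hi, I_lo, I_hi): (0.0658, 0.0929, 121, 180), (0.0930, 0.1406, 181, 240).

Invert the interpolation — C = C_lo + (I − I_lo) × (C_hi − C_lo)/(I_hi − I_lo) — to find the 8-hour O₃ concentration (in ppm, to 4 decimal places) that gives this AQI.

AQI 158 lies in the 121–180 band, which corresponds to 0.0658–0.0929 ppm.
C = 0.0658 + (158−121)×(0.0929−0.0658)/(180−121) = 0.0658 + 37×0.0271/59 ≈ 0.082795 ppm → 0.0828 ppm to 4 dp.

0.0828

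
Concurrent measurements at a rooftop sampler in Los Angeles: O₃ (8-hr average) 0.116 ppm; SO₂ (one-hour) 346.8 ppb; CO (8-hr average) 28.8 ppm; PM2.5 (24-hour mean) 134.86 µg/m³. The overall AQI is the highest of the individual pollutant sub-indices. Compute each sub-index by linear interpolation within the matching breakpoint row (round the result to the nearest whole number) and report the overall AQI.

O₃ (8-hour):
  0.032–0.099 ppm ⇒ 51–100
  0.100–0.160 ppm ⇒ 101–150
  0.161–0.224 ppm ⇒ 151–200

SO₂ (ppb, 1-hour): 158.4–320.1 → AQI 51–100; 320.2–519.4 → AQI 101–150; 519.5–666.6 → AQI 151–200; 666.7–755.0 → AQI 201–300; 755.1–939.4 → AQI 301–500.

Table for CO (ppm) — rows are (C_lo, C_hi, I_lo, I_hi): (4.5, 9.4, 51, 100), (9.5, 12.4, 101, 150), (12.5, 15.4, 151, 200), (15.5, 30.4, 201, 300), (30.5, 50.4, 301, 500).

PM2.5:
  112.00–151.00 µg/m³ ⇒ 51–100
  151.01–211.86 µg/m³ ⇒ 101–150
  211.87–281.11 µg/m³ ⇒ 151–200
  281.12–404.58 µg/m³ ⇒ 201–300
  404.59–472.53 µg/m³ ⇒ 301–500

289

O₃: row 0.100–0.160 (AQI 101–150). (150−101)·(0.116−0.100)/(0.160−0.100) + 101 = 49·0.016/0.060 + 101 ≈ 114.07 → 114.
SO₂: 346.8 ∈ [320.2, 519.4] ↔ index [101, 150].
101 + (346.8−320.2)·(150−101)/(519.4−320.2) = 101 + 26.6·49/199.2 ≈ 107.54, so AQI = 108.
CO: 28.8 lies in 15.5–30.4, so I_lo=201, I_hi=300, C_lo=15.5, C_hi=30.4.
(300−201)/(30.4−15.5) × (28.8−15.5) + 201 = 99/14.9 × 13.3 + 201 ≈ 289.37 → 289.
PM2.5: 134.86 lies in 112.00–151.00, so I_lo=51, I_hi=100, C_lo=112.00, C_hi=151.00.
(100−51)/(151.00−112.00) × (134.86−112.00) + 51 = 49/39.00 × 22.86 + 51 ≈ 79.72 → 80.
Sub-indices: O₃→114, SO₂→108, CO→289, PM2.5→80. Overall AQI = max = 289; dominant pollutant is CO.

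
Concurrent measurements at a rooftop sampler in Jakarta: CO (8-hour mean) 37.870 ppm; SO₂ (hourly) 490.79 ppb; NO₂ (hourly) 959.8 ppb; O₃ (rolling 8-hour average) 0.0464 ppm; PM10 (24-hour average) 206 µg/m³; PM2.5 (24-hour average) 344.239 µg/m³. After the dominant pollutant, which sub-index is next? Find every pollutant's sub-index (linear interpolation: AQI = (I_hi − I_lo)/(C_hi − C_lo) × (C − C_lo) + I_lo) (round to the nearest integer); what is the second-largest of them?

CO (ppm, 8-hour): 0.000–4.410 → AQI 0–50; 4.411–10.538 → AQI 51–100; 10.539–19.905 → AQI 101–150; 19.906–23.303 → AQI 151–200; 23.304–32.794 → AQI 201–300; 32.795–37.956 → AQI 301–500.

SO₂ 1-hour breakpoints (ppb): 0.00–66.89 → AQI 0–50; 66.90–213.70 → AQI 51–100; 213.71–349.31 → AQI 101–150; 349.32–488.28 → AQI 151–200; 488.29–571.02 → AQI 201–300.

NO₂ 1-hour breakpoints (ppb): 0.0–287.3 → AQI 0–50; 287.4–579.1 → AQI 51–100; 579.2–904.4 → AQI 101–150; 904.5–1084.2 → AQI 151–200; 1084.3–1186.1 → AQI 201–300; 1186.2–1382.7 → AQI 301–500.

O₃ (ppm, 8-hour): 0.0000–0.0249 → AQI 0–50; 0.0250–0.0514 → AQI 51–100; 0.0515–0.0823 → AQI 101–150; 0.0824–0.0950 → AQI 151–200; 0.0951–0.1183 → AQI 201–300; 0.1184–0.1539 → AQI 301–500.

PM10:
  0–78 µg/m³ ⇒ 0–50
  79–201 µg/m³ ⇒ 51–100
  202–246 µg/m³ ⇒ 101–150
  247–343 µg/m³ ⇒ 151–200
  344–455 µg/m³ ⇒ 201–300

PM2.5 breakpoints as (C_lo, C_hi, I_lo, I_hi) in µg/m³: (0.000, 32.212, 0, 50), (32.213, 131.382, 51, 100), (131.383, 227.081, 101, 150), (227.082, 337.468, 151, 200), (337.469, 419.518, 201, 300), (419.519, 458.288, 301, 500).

209

CO 37.870: bracket 32.795–37.956 → index 301–500; slope 199/5.161, offset 5.075.
AQI = 301 + 199/5.161·5.075 ≈ 496.68 ⇒ 497.
SO₂: 490.79 ∈ [488.29, 571.02] ↔ index [201, 300].
201 + (490.79−488.29)·(300−201)/(571.02−488.29) = 201 + 2.50·99/82.73 ≈ 203.99, so AQI = 204.
NO₂ 959.8: bracket 904.5–1084.2 → index 151–200; slope 49/179.7, offset 55.3.
AQI = 151 + 49/179.7·55.3 ≈ 166.08 ⇒ 166.
O₃: 0.0464 ∈ [0.0250, 0.0514] ↔ index [51, 100].
51 + (0.0464−0.0250)·(100−51)/(0.0514−0.0250) = 51 + 0.0214·49/0.0264 ≈ 90.72, so AQI = 91.
PM10: row 202–246 (AQI 101–150). (150−101)·(206−202)/(246−202) + 101 = 49·4/44 + 101 ≈ 105.45 → 105.
PM2.5: 344.239 ∈ [337.469, 419.518] ↔ index [201, 300].
201 + (344.239−337.469)·(300−201)/(419.518−337.469) = 201 + 6.770·99/82.049 ≈ 209.17, so AQI = 209.
Sub-indices: CO→497, SO₂→204, NO₂→166, O₃→91, PM10→105, PM2.5→209. Ranked high→low: 497, 209, 204, 166, 105, 91. Second-highest sub-index = 209.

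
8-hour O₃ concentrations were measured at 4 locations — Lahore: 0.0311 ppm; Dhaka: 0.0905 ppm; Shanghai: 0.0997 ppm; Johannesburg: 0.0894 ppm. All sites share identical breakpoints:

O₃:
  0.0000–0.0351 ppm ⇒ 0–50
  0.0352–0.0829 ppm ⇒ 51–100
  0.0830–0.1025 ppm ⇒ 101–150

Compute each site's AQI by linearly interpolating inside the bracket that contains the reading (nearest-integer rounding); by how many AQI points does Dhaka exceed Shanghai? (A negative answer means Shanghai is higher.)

Lahore: row 0.0000–0.0351 (AQI 0–50). (50−0)·(0.0311−0.0000)/(0.0351−0.0000) + 0 = 50·0.0311/0.0351 + 0 ≈ 44.30 → 44.
Dhaka 0.0905: bracket 0.0830–0.1025 → index 101–150; slope 49/0.0195, offset 0.0075.
AQI = 101 + 49/0.0195·0.0075 ≈ 119.85 ⇒ 120.
Shanghai: 0.0997 ∈ [0.0830, 0.1025] ↔ index [101, 150].
101 + (0.0997−0.0830)·(150−101)/(0.1025−0.0830) = 101 + 0.0167·49/0.0195 ≈ 142.96, so AQI = 143.
Johannesburg: row 0.0830–0.1025 (AQI 101–150). (150−101)·(0.0894−0.0830)/(0.1025−0.0830) + 101 = 49·0.0064/0.0195 + 101 ≈ 117.08 → 117.
AQIs: Lahore=44, Dhaka=120, Shanghai=143, Johannesburg=117. Dhaka (120) − Shanghai (143) = -23.

-23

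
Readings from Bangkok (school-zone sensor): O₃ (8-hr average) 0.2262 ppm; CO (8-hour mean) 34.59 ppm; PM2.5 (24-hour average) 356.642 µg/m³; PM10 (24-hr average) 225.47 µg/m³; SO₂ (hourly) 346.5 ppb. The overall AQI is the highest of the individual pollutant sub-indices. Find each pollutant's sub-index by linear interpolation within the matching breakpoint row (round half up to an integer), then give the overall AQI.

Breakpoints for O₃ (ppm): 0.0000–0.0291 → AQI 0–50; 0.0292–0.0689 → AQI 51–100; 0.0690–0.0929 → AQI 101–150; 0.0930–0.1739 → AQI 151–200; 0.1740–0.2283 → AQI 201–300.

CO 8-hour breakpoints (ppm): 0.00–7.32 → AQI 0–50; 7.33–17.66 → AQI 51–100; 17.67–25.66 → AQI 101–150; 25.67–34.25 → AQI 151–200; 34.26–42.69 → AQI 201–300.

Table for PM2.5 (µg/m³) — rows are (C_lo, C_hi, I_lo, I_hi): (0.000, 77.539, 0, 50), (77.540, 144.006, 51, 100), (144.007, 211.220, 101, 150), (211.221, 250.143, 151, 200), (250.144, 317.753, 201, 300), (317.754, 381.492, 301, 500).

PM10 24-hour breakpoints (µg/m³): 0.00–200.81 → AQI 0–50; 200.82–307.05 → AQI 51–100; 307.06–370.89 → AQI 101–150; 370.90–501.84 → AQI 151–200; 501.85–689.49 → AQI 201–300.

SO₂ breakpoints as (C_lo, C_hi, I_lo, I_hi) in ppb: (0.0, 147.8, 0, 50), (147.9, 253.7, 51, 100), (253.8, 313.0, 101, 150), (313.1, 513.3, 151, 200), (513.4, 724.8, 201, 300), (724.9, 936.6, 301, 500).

422

O₃: 0.2262 lies in 0.1740–0.2283, so I_lo=201, I_hi=300, C_lo=0.1740, C_hi=0.2283.
(300−201)/(0.2283−0.1740) × (0.2262−0.1740) + 201 = 99/0.0543 × 0.0522 + 201 ≈ 296.17 → 296.
CO: row 34.26–42.69 (AQI 201–300). (300−201)·(34.59−34.26)/(42.69−34.26) + 201 = 99·0.33/8.43 + 201 ≈ 204.88 → 205.
PM2.5: 356.642 lies in 317.754–381.492, so I_lo=301, I_hi=500, C_lo=317.754, C_hi=381.492.
(500−301)/(381.492−317.754) × (356.642−317.754) + 301 = 199/63.738 × 38.888 + 301 ≈ 422.41 → 422.
PM10: 225.47 lies in 200.82–307.05, so I_lo=51, I_hi=100, C_lo=200.82, C_hi=307.05.
(100−51)/(307.05−200.82) × (225.47−200.82) + 51 = 49/106.23 × 24.65 + 51 ≈ 62.37 → 62.
SO₂: 346.5 lies in 313.1–513.3, so I_lo=151, I_hi=200, C_lo=313.1, C_hi=513.3.
(200−151)/(513.3−313.1) × (346.5−313.1) + 151 = 49/200.2 × 33.4 + 151 ≈ 159.17 → 159.
Sub-indices: O₃→296, CO→205, PM2.5→422, PM10→62, SO₂→159. Overall AQI = max = 422; dominant pollutant is PM2.5.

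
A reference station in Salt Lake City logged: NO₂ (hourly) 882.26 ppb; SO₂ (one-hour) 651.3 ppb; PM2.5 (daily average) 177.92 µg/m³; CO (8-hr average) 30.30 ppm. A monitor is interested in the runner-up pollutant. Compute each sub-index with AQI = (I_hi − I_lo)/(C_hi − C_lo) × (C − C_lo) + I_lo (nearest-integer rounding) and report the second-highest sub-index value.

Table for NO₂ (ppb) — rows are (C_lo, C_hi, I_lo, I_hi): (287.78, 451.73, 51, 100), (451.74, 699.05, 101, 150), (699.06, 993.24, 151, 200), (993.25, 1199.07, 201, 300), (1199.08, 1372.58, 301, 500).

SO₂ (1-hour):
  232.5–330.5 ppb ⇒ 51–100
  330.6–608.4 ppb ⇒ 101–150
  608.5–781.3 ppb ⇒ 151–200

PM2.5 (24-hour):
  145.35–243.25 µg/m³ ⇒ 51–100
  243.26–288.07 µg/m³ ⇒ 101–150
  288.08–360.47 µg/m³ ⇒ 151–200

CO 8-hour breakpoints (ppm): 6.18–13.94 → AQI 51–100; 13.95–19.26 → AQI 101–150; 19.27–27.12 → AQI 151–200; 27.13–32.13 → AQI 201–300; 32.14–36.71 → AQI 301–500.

182

NO₂: 882.26 lies in 699.06–993.24, so I_lo=151, I_hi=200, C_lo=699.06, C_hi=993.24.
(200−151)/(993.24−699.06) × (882.26−699.06) + 151 = 49/294.18 × 183.20 + 151 ≈ 181.51 → 182.
SO₂ 651.3: bracket 608.5–781.3 → index 151–200; slope 49/172.8, offset 42.8.
AQI = 151 + 49/172.8·42.8 ≈ 163.14 ⇒ 163.
PM2.5: 177.92 ∈ [145.35, 243.25] ↔ index [51, 100].
51 + (177.92−145.35)·(100−51)/(243.25−145.35) = 51 + 32.57·49/97.90 ≈ 67.30, so AQI = 67.
CO: row 27.13–32.13 (AQI 201–300). (300−201)·(30.30−27.13)/(32.13−27.13) + 201 = 99·3.17/5.00 + 201 ≈ 263.77 → 264.
Sub-indices: NO₂→182, SO₂→163, PM2.5→67, CO→264. Ranked high→low: 264, 182, 163, 67. Second-highest sub-index = 182.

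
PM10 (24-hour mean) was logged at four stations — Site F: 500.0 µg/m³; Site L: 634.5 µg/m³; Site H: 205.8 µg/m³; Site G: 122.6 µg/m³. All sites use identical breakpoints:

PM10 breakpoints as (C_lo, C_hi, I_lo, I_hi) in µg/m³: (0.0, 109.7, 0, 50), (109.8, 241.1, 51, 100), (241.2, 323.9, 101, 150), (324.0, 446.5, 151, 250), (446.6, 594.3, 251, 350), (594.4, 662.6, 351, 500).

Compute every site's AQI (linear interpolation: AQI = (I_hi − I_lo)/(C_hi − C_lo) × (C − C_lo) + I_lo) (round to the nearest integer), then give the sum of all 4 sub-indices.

869

Site F: 500.0 lies in 446.6–594.3, so I_lo=251, I_hi=350, C_lo=446.6, C_hi=594.3.
(350−251)/(594.3−446.6) × (500.0−446.6) + 251 = 99/147.7 × 53.4 + 251 ≈ 286.79 → 287.
Site L 634.5: bracket 594.4–662.6 → index 351–500; slope 149/68.2, offset 40.1.
AQI = 351 + 149/68.2·40.1 ≈ 438.61 ⇒ 439.
Site H: 205.8 lies in 109.8–241.1, so I_lo=51, I_hi=100, C_lo=109.8, C_hi=241.1.
(100−51)/(241.1−109.8) × (205.8−109.8) + 51 = 49/131.3 × 96.0 + 51 ≈ 86.83 → 87.
Site G: 122.6 ∈ [109.8, 241.1] ↔ index [51, 100].
51 + (122.6−109.8)·(100−51)/(241.1−109.8) = 51 + 12.8·49/131.3 ≈ 55.78, so AQI = 56.
AQIs: Site F=287, Site L=439, Site H=87, Site G=56. Sum = 287 + 439 + 87 + 56 = 869.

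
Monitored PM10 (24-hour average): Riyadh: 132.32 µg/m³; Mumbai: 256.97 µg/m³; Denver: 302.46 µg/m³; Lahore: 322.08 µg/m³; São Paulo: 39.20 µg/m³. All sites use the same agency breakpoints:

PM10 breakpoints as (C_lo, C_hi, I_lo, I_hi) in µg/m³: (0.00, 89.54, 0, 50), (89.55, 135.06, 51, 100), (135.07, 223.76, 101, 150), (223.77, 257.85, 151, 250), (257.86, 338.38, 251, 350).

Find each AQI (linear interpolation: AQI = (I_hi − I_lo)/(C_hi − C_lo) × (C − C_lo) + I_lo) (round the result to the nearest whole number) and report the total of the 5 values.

1002

Riyadh: 132.32 lies in 89.55–135.06, so I_lo=51, I_hi=100, C_lo=89.55, C_hi=135.06.
(100−51)/(135.06−89.55) × (132.32−89.55) + 51 = 49/45.51 × 42.77 + 51 ≈ 97.05 → 97.
Mumbai: 256.97 ∈ [223.77, 257.85] ↔ index [151, 250].
151 + (256.97−223.77)·(250−151)/(257.85−223.77) = 151 + 33.20·99/34.08 ≈ 247.44, so AQI = 247.
Denver: 302.46 ∈ [257.86, 338.38] ↔ index [251, 350].
251 + (302.46−257.86)·(350−251)/(338.38−257.86) = 251 + 44.60·99/80.52 ≈ 305.84, so AQI = 306.
Lahore: row 257.86–338.38 (AQI 251–350). (350−251)·(322.08−257.86)/(338.38−257.86) + 251 = 99·64.22/80.52 + 251 ≈ 329.96 → 330.
São Paulo 39.20: bracket 0.00–89.54 → index 0–50; slope 50/89.54, offset 39.20.
AQI = 0 + 50/89.54·39.20 ≈ 21.89 ⇒ 22.
AQIs: Riyadh=97, Mumbai=247, Denver=306, Lahore=330, São Paulo=22. Sum = 97 + 247 + 306 + 330 + 22 = 1002.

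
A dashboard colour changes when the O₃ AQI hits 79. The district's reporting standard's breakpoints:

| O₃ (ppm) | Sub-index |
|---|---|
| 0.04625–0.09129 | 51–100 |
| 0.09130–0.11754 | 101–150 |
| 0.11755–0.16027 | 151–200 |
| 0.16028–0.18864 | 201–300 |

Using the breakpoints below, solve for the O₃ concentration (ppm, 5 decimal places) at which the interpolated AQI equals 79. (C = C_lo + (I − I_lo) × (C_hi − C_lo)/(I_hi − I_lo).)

AQI 79 lies in the 51–100 band, which corresponds to 0.04625–0.09129 ppm.
C = 0.04625 + (79−51)×(0.09129−0.04625)/(100−51) = 0.04625 + 28×0.04504/49 ≈ 0.0719871 ppm → 0.07199 ppm to 5 dp.

0.07199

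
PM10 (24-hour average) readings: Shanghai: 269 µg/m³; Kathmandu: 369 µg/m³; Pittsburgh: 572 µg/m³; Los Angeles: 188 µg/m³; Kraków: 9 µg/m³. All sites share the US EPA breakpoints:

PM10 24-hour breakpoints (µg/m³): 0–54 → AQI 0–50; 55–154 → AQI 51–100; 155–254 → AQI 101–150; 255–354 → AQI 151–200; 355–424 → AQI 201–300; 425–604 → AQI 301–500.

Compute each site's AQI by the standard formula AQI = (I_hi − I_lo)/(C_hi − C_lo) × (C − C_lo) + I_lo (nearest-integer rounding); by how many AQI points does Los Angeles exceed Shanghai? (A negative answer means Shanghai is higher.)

Shanghai: row 255–354 (AQI 151–200). (200−151)·(269−255)/(354−255) + 151 = 49·14/99 + 151 ≈ 157.93 → 158.
Kathmandu: 369 lies in 355–424, so I_lo=201, I_hi=300, C_lo=355, C_hi=424.
(300−201)/(424−355) × (369−355) + 201 = 99/69 × 14 + 201 ≈ 221.09 → 221.
Pittsburgh: 572 ∈ [425, 604] ↔ index [301, 500].
301 + (572−425)·(500−301)/(604−425) = 301 + 147·199/179 ≈ 464.42, so AQI = 464.
Los Angeles: 188 lies in 155–254, so I_lo=101, I_hi=150, C_lo=155, C_hi=254.
(150−101)/(254−155) × (188−155) + 101 = 49/99 × 33 + 101 ≈ 117.33 → 117.
Kraków: row 0–54 (AQI 0–50). (50−0)·(9−0)/(54−0) + 0 = 50·9/54 + 0 ≈ 8.33 → 8.
AQIs: Shanghai=158, Kathmandu=221, Pittsburgh=464, Los Angeles=117, Kraków=8. Los Angeles (117) − Shanghai (158) = -41.

-41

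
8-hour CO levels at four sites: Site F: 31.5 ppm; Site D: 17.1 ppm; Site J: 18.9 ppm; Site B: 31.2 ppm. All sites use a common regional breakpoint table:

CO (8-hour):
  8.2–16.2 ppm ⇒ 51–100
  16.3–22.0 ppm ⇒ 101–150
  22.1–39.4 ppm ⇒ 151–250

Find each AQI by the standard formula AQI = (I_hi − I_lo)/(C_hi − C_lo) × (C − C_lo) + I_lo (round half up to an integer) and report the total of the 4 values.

639

Site F: 31.5 lies in 22.1–39.4, so I_lo=151, I_hi=250, C_lo=22.1, C_hi=39.4.
(250−151)/(39.4−22.1) × (31.5−22.1) + 151 = 99/17.3 × 9.4 + 151 ≈ 204.79 → 205.
Site D 17.1: bracket 16.3–22.0 → index 101–150; slope 49/5.7, offset 0.8.
AQI = 101 + 49/5.7·0.8 ≈ 107.88 ⇒ 108.
Site J: 18.9 ∈ [16.3, 22.0] ↔ index [101, 150].
101 + (18.9−16.3)·(150−101)/(22.0−16.3) = 101 + 2.6·49/5.7 ≈ 123.35, so AQI = 123.
Site B: row 22.1–39.4 (AQI 151–250). (250−151)·(31.2−22.1)/(39.4−22.1) + 151 = 99·9.1/17.3 + 151 ≈ 203.08 → 203.
AQIs: Site F=205, Site D=108, Site J=123, Site B=203. Sum = 205 + 108 + 123 + 203 = 639.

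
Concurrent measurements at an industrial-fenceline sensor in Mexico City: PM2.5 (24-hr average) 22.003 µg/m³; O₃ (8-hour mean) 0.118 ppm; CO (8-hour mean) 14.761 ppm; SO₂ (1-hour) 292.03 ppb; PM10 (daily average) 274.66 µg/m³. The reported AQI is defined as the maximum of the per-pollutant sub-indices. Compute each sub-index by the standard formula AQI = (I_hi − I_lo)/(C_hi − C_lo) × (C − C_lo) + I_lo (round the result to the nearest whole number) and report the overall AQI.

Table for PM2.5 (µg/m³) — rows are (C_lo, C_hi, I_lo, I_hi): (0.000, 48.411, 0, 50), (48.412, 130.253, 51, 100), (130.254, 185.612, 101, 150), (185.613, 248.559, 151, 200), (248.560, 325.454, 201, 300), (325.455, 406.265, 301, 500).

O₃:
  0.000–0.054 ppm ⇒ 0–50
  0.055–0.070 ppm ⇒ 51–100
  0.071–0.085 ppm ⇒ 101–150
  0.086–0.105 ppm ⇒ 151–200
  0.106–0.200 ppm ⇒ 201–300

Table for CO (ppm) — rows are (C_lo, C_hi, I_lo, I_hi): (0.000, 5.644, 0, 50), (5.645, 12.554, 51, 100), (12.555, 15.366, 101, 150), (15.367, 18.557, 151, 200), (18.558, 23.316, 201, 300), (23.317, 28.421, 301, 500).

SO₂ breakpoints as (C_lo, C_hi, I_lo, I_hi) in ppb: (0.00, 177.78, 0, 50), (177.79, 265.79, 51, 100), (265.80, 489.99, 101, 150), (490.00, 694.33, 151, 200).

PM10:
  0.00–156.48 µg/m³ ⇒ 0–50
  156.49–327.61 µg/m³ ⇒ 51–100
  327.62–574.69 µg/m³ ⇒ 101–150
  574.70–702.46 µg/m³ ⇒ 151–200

PM2.5: row 0.000–48.411 (AQI 0–50). (50−0)·(22.003−0.000)/(48.411−0.000) + 0 = 50·22.003/48.411 + 0 ≈ 22.73 → 23.
O₃: 0.118 lies in 0.106–0.200, so I_lo=201, I_hi=300, C_lo=0.106, C_hi=0.200.
(300−201)/(0.200−0.106) × (0.118−0.106) + 201 = 99/0.094 × 0.012 + 201 ≈ 213.64 → 214.
CO: 14.761 ∈ [12.555, 15.366] ↔ index [101, 150].
101 + (14.761−12.555)·(150−101)/(15.366−12.555) = 101 + 2.206·49/2.811 ≈ 139.45, so AQI = 139.
SO₂: 292.03 ∈ [265.80, 489.99] ↔ index [101, 150].
101 + (292.03−265.80)·(150−101)/(489.99−265.80) = 101 + 26.23·49/224.19 ≈ 106.73, so AQI = 107.
PM10: 274.66 lies in 156.49–327.61, so I_lo=51, I_hi=100, C_lo=156.49, C_hi=327.61.
(100−51)/(327.61−156.49) × (274.66−156.49) + 51 = 49/171.12 × 118.17 + 51 ≈ 84.84 → 85.
Sub-indices: PM2.5→23, O₃→214, CO→139, SO₂→107, PM10→85. Overall AQI = max = 214; dominant pollutant is O₃.
AQI 214: Very Unhealthy.

214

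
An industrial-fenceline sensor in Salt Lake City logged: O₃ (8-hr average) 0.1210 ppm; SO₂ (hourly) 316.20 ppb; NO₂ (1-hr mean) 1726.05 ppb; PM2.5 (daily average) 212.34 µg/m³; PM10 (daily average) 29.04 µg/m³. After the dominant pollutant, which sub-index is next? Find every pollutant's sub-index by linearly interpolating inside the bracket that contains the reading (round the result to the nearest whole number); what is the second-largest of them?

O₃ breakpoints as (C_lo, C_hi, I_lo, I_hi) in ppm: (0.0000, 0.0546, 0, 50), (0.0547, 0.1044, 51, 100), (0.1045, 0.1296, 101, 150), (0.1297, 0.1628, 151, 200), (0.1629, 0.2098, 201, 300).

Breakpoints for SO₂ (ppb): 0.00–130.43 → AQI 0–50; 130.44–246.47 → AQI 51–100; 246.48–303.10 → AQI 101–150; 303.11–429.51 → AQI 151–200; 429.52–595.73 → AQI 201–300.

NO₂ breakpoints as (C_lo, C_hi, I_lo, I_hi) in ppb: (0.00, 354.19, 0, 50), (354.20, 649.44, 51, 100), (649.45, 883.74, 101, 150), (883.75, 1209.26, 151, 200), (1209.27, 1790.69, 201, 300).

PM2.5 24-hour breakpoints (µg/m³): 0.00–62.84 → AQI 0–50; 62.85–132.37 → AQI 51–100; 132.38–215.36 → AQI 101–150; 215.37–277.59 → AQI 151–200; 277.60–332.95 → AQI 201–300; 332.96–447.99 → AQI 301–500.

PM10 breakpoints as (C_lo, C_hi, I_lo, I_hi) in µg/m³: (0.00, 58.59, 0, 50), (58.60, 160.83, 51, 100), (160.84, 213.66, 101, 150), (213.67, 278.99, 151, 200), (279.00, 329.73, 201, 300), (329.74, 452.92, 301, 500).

O₃: 0.1210 lies in 0.1045–0.1296, so I_lo=101, I_hi=150, C_lo=0.1045, C_hi=0.1296.
(150−101)/(0.1296−0.1045) × (0.1210−0.1045) + 101 = 49/0.0251 × 0.0165 + 101 ≈ 133.21 → 133.
SO₂: 316.20 ∈ [303.11, 429.51] ↔ index [151, 200].
151 + (316.20−303.11)·(200−151)/(429.51−303.11) = 151 + 13.09·49/126.40 ≈ 156.07, so AQI = 156.
NO₂: 1726.05 ∈ [1209.27, 1790.69] ↔ index [201, 300].
201 + (1726.05−1209.27)·(300−201)/(1790.69−1209.27) = 201 + 516.78·99/581.42 ≈ 288.99, so AQI = 289.
PM2.5 212.34: bracket 132.38–215.36 → index 101–150; slope 49/82.98, offset 79.96.
AQI = 101 + 49/82.98·79.96 ≈ 148.22 ⇒ 148.
PM10: 29.04 lies in 0.00–58.59, so I_lo=0, I_hi=50, C_lo=0.00, C_hi=58.59.
(50−0)/(58.59−0.00) × (29.04−0.00) + 0 = 50/58.59 × 29.04 + 0 ≈ 24.78 → 25.
Sub-indices: O₃→133, SO₂→156, NO₂→289, PM2.5→148, PM10→25. Ranked high→low: 289, 156, 148, 133, 25. Second-highest sub-index = 156.

156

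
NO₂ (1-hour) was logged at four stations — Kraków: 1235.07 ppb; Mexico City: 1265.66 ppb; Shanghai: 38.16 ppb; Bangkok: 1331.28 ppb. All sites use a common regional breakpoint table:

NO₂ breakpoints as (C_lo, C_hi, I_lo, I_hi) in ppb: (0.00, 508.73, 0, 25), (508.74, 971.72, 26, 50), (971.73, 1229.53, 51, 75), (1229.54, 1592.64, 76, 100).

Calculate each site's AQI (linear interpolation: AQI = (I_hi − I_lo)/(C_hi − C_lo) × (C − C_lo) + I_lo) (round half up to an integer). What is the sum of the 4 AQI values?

Kraków: 1235.07 lies in 1229.54–1592.64, so I_lo=76, I_hi=100, C_lo=1229.54, C_hi=1592.64.
(100−76)/(1592.64−1229.54) × (1235.07−1229.54) + 76 = 24/363.10 × 5.53 + 76 ≈ 76.37 → 76.
Mexico City: row 1229.54–1592.64 (AQI 76–100). (100−76)·(1265.66−1229.54)/(1592.64−1229.54) + 76 = 24·36.12/363.10 + 76 ≈ 78.39 → 78.
Shanghai 38.16: bracket 0.00–508.73 → index 0–25; slope 25/508.73, offset 38.16.
AQI = 0 + 25/508.73·38.16 ≈ 1.88 ⇒ 2.
Bangkok 1331.28: bracket 1229.54–1592.64 → index 76–100; slope 24/363.10, offset 101.74.
AQI = 76 + 24/363.10·101.74 ≈ 82.72 ⇒ 83.
AQIs: Kraków=76, Mexico City=78, Shanghai=2, Bangkok=83. Sum = 76 + 78 + 2 + 83 = 239.

239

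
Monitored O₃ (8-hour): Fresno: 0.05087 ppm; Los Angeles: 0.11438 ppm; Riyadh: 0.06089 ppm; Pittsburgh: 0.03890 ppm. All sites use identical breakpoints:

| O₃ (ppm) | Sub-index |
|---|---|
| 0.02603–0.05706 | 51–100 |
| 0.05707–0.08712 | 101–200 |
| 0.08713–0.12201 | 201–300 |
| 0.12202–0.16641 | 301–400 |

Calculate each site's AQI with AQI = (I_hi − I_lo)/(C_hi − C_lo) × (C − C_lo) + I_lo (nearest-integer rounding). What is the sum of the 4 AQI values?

Fresno: 0.05087 lies in 0.02603–0.05706, so I_lo=51, I_hi=100, C_lo=0.02603, C_hi=0.05706.
(100−51)/(0.05706−0.02603) × (0.05087−0.02603) + 51 = 49/0.03103 × 0.02484 + 51 ≈ 90.23 → 90.
Los Angeles: 0.11438 lies in 0.08713–0.12201, so I_lo=201, I_hi=300, C_lo=0.08713, C_hi=0.12201.
(300−201)/(0.12201−0.08713) × (0.11438−0.08713) + 201 = 99/0.03488 × 0.02725 + 201 ≈ 278.34 → 278.
Riyadh: 0.06089 ∈ [0.05707, 0.08712] ↔ index [101, 200].
101 + (0.06089−0.05707)·(200−101)/(0.08712−0.05707) = 101 + 0.00382·99/0.03005 ≈ 113.59, so AQI = 114.
Pittsburgh: row 0.02603–0.05706 (AQI 51–100). (100−51)·(0.03890−0.02603)/(0.05706−0.02603) + 51 = 49·0.01287/0.03103 + 51 ≈ 71.32 → 71.
AQIs: Fresno=90, Los Angeles=278, Riyadh=114, Pittsburgh=71. Sum = 90 + 278 + 114 + 71 = 553.

553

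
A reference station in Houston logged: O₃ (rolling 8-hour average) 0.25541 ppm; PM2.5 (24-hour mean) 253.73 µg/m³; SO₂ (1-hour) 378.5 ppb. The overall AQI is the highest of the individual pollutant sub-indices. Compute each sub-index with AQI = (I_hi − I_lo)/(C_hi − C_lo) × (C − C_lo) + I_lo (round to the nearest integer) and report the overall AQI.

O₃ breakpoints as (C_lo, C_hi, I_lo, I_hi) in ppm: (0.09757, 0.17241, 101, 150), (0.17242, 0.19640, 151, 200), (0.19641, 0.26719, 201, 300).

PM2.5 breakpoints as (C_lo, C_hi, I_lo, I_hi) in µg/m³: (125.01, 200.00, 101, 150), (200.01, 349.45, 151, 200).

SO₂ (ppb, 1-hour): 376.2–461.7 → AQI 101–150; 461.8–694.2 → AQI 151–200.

O₃: 0.25541 lies in 0.19641–0.26719, so I_lo=201, I_hi=300, C_lo=0.19641, C_hi=0.26719.
(300−201)/(0.26719−0.19641) × (0.25541−0.19641) + 201 = 99/0.07078 × 0.05900 + 201 ≈ 283.52 → 284.
PM2.5: row 200.01–349.45 (AQI 151–200). (200−151)·(253.73−200.01)/(349.45−200.01) + 151 = 49·53.72/149.44 + 151 ≈ 168.61 → 169.
SO₂: row 376.2–461.7 (AQI 101–150). (150−101)·(378.5−376.2)/(461.7−376.2) + 101 = 49·2.3/85.5 + 101 ≈ 102.32 → 102.
Sub-indices: O₃→284, PM2.5→169, SO₂→102. Overall AQI = max = 284; dominant pollutant is O₃.

284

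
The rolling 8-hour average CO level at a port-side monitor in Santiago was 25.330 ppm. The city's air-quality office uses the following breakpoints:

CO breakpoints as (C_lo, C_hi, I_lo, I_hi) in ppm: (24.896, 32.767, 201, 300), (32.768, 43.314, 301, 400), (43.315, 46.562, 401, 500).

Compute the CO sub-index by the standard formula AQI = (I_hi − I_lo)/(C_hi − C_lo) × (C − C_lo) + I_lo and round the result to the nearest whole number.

206

CO: 25.330 lies in 24.896–32.767, so I_lo=201, I_hi=300, C_lo=24.896, C_hi=32.767.
(300−201)/(32.767−24.896) × (25.330−24.896) + 201 = 99/7.871 × 0.434 + 201 ≈ 206.46 → 206.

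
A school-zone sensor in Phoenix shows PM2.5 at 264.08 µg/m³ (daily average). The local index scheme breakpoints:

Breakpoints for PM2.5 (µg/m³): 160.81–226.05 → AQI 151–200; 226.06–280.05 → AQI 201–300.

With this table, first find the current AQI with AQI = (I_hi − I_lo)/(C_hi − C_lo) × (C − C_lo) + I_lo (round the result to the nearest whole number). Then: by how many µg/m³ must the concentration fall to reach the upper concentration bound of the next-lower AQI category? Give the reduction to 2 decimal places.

PM2.5: 264.08 ∈ [226.06, 280.05] ↔ index [201, 300].
201 + (264.08−226.06)·(300−201)/(280.05−226.06) = 201 + 38.02·99/53.99 ≈ 270.72, so AQI = 271.
Current AQI 271 is in the Very Unhealthy range (201–300). The next-lower category tops out at AQI 200, whose upper concentration bound is 226.05 µg/m³.
Reduction needed = 264.08 − 226.05 = 38.03 µg/m³.

38.03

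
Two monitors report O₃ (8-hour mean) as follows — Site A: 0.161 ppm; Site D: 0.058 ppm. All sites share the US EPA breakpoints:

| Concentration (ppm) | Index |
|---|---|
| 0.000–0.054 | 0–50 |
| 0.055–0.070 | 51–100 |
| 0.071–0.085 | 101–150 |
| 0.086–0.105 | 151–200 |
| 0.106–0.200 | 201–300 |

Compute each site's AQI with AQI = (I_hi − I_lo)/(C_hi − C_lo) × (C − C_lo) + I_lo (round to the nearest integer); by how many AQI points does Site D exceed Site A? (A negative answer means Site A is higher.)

-198

Site A: 0.161 lies in 0.106–0.200, so I_lo=201, I_hi=300, C_lo=0.106, C_hi=0.200.
(300−201)/(0.200−0.106) × (0.161−0.106) + 201 = 99/0.094 × 0.055 + 201 ≈ 258.93 → 259.
Site D: 0.058 ∈ [0.055, 0.070] ↔ index [51, 100].
51 + (0.058−0.055)·(100−51)/(0.070−0.055) = 51 + 0.003·49/0.015 ≈ 60.80, so AQI = 61.
AQIs: Site A=259, Site D=61. Site D (61) − Site A (259) = -198.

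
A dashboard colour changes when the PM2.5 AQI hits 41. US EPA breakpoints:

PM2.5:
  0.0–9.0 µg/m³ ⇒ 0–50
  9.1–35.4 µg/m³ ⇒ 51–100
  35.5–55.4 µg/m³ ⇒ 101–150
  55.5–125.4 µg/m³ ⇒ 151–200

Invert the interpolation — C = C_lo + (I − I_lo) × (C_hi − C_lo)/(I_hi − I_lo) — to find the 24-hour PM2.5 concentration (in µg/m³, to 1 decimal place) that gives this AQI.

AQI 41 lies in the 0–50 band, which corresponds to 0.0–9.0 µg/m³.
C = 0.0 + (41−0)×(9.0−0.0)/(50−0) = 0.0 + 41×9.0/50 ≈ 7.380 µg/m³ → 7.4 µg/m³ to 1 dp.

7.4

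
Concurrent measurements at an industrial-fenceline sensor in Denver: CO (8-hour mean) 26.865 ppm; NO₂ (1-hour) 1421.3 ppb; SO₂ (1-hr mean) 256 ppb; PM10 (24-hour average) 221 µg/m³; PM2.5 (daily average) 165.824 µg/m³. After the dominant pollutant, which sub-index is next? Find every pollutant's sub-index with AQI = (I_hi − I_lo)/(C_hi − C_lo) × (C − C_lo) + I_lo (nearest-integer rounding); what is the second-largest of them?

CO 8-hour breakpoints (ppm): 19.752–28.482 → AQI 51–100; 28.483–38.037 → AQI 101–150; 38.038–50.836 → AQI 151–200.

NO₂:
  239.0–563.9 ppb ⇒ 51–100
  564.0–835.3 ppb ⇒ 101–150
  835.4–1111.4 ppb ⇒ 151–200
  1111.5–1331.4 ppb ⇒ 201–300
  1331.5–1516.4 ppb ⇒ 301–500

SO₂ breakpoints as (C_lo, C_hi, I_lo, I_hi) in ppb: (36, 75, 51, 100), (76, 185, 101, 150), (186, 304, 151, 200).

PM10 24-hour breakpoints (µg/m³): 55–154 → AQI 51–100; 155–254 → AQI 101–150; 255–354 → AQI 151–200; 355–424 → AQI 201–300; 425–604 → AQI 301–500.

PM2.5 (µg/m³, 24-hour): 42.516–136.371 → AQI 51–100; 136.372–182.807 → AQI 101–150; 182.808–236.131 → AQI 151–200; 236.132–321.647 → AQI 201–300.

CO: 26.865 lies in 19.752–28.482, so I_lo=51, I_hi=100, C_lo=19.752, C_hi=28.482.
(100−51)/(28.482−19.752) × (26.865−19.752) + 51 = 49/8.730 × 7.113 + 51 ≈ 90.92 → 91.
NO₂: 1421.3 ∈ [1331.5, 1516.4] ↔ index [301, 500].
301 + (1421.3−1331.5)·(500−301)/(1516.4−1331.5) = 301 + 89.8·199/184.9 ≈ 397.65, so AQI = 398.
SO₂ 256: bracket 186–304 → index 151–200; slope 49/118, offset 70.
AQI = 151 + 49/118·70 ≈ 180.07 ⇒ 180.
PM10: 221 lies in 155–254, so I_lo=101, I_hi=150, C_lo=155, C_hi=254.
(150−101)/(254−155) × (221−155) + 101 = 49/99 × 66 + 101 ≈ 133.67 → 134.
PM2.5 165.824: bracket 136.372–182.807 → index 101–150; slope 49/46.435, offset 29.452.
AQI = 101 + 49/46.435·29.452 ≈ 132.08 ⇒ 132.
Sub-indices: CO→91, NO₂→398, SO₂→180, PM10→134, PM2.5→132. Ranked high→low: 398, 180, 134, 132, 91. Second-highest sub-index = 180.

180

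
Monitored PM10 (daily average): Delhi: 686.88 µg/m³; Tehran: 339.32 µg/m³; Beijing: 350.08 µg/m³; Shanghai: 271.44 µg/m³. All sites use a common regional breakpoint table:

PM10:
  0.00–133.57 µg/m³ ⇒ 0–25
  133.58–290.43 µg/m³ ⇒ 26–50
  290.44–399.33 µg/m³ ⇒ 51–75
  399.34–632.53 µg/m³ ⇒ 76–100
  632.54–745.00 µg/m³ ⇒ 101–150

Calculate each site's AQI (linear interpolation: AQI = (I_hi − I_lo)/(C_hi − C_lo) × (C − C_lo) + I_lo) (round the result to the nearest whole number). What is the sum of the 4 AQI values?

298

Delhi: row 632.54–745.00 (AQI 101–150). (150−101)·(686.88−632.54)/(745.00−632.54) + 101 = 49·54.34/112.46 + 101 ≈ 124.68 → 125.
Tehran: row 290.44–399.33 (AQI 51–75). (75−51)·(339.32−290.44)/(399.33−290.44) + 51 = 24·48.88/108.89 + 51 ≈ 61.77 → 62.
Beijing: 350.08 ∈ [290.44, 399.33] ↔ index [51, 75].
51 + (350.08−290.44)·(75−51)/(399.33−290.44) = 51 + 59.64·24/108.89 ≈ 64.15, so AQI = 64.
Shanghai: 271.44 ∈ [133.58, 290.43] ↔ index [26, 50].
26 + (271.44−133.58)·(50−26)/(290.43−133.58) = 26 + 137.86·24/156.85 ≈ 47.09, so AQI = 47.
AQIs: Delhi=125, Tehran=62, Beijing=64, Shanghai=47. Sum = 125 + 62 + 64 + 47 = 298.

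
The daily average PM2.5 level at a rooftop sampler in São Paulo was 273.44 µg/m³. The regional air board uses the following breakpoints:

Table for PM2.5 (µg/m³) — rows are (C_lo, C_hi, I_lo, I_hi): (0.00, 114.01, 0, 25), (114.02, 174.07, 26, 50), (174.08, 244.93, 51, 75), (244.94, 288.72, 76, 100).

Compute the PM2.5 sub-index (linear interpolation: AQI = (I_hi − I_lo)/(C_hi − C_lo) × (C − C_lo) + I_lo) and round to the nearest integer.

PM2.5 273.44: bracket 244.94–288.72 → index 76–100; slope 24/43.78, offset 28.50.
AQI = 76 + 24/43.78·28.50 ≈ 91.62 ⇒ 92.

92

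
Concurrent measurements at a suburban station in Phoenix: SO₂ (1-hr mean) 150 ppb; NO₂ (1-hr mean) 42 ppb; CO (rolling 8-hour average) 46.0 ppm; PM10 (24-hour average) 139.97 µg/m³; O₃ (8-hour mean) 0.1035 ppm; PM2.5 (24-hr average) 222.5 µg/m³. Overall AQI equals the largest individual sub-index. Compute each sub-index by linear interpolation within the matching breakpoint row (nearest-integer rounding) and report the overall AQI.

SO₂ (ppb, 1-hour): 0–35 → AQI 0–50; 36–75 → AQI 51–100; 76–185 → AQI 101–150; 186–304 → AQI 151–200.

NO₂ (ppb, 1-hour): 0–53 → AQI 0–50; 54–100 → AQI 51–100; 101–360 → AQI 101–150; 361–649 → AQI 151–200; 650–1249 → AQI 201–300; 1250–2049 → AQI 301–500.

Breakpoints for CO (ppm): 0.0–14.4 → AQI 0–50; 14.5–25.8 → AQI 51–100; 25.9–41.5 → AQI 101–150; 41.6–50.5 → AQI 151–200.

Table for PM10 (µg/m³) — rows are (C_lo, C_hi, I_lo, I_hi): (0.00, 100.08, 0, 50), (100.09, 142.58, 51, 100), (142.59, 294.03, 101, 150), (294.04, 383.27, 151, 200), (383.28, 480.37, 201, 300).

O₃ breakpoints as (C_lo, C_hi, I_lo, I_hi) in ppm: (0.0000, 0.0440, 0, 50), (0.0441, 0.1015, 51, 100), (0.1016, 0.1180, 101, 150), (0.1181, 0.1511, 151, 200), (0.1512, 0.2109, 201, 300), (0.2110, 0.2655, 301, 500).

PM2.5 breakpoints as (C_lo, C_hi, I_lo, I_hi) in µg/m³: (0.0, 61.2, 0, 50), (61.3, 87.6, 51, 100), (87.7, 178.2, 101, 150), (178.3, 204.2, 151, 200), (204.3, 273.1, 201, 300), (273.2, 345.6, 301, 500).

227

SO₂: row 76–185 (AQI 101–150). (150−101)·(150−76)/(185−76) + 101 = 49·74/109 + 101 ≈ 134.27 → 134.
NO₂: 42 ∈ [0, 53] ↔ index [0, 50].
0 + (42−0)·(50−0)/(53−0) = 0 + 42·50/53 ≈ 39.62, so AQI = 40.
CO: row 41.6–50.5 (AQI 151–200). (200−151)·(46.0−41.6)/(50.5−41.6) + 151 = 49·4.4/8.9 + 151 ≈ 175.22 → 175.
PM10 139.97: bracket 100.09–142.58 → index 51–100; slope 49/42.49, offset 39.88.
AQI = 51 + 49/42.49·39.88 ≈ 96.99 ⇒ 97.
O₃: 0.1035 lies in 0.1016–0.1180, so I_lo=101, I_hi=150, C_lo=0.1016, C_hi=0.1180.
(150−101)/(0.1180−0.1016) × (0.1035−0.1016) + 101 = 49/0.0164 × 0.0019 + 101 ≈ 106.68 → 107.
PM2.5: 222.5 lies in 204.3–273.1, so I_lo=201, I_hi=300, C_lo=204.3, C_hi=273.1.
(300−201)/(273.1−204.3) × (222.5−204.3) + 201 = 99/68.8 × 18.2 + 201 ≈ 227.19 → 227.
Sub-indices: SO₂→134, NO₂→40, CO→175, PM10→97, O₃→107, PM2.5→227. Overall AQI = max = 227; dominant pollutant is PM2.5.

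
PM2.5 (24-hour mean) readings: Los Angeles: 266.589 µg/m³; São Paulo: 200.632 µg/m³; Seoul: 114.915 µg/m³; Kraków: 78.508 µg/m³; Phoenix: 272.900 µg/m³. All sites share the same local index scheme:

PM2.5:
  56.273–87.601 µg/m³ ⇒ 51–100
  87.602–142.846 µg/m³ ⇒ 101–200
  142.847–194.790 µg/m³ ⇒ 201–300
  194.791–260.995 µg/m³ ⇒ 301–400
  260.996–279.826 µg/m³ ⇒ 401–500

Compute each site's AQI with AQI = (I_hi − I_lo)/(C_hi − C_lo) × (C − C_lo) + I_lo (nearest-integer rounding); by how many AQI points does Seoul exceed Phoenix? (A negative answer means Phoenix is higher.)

Los Angeles: 266.589 lies in 260.996–279.826, so I_lo=401, I_hi=500, C_lo=260.996, C_hi=279.826.
(500−401)/(279.826−260.996) × (266.589−260.996) + 401 = 99/18.830 × 5.593 + 401 ≈ 430.41 → 430.
São Paulo: 200.632 lies in 194.791–260.995, so I_lo=301, I_hi=400, C_lo=194.791, C_hi=260.995.
(400−301)/(260.995−194.791) × (200.632−194.791) + 301 = 99/66.204 × 5.841 + 301 ≈ 309.73 → 310.
Seoul: 114.915 lies in 87.602–142.846, so I_lo=101, I_hi=200, C_lo=87.602, C_hi=142.846.
(200−101)/(142.846−87.602) × (114.915−87.602) + 101 = 99/55.244 × 27.313 + 101 ≈ 149.95 → 150.
Kraków: 78.508 ∈ [56.273, 87.601] ↔ index [51, 100].
51 + (78.508−56.273)·(100−51)/(87.601−56.273) = 51 + 22.235·49/31.328 ≈ 85.78, so AQI = 86.
Phoenix 272.900: bracket 260.996–279.826 → index 401–500; slope 99/18.830, offset 11.904.
AQI = 401 + 99/18.830·11.904 ≈ 463.59 ⇒ 464.
AQIs: Los Angeles=430, São Paulo=310, Seoul=150, Kraków=86, Phoenix=464. Seoul (150) − Phoenix (464) = -314.

-314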